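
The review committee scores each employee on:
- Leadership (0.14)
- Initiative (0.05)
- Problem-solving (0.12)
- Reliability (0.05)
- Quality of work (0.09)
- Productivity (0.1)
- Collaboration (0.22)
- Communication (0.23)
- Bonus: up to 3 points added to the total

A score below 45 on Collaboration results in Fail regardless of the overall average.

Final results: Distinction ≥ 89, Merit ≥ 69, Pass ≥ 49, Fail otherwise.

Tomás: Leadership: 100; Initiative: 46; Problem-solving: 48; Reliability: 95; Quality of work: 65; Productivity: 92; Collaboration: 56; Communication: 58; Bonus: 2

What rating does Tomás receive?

Collaboration score 56 ≥ 45: minimum met.
Weighted total:
  Leadership 100 × 0.14 = 14
  Initiative 46 × 0.05 = 2.3
  Problem-solving 48 × 0.12 = 5.76
  Reliability 95 × 0.05 = 4.75
  Quality of work 65 × 0.09 = 5.85
  Productivity 92 × 0.1 = 9.2
  Collaboration 56 × 0.22 = 12.32
  Communication 58 × 0.23 = 13.34
Sum = 67.52
Bonus: 67.52 + 2 = 69.52
69.52 is ≥ 69 and < 89 → Merit

Merit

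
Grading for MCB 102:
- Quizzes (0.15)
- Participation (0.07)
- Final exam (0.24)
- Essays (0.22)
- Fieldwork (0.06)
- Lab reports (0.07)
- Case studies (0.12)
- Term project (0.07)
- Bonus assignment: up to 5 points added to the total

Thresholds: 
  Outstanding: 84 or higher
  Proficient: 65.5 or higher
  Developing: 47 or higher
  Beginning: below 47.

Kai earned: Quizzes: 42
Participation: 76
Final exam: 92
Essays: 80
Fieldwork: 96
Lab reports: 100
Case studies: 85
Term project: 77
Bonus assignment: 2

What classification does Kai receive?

Proficient

Weighted total:
  Quizzes 42 × 0.15 = 6.3
  Participation 76 × 0.07 = 5.32
  Final exam 92 × 0.24 = 22.08
  Essays 80 × 0.22 = 17.6
  Fieldwork 96 × 0.06 = 5.76
  Lab reports 100 × 0.07 = 7
  Case studies 85 × 0.12 = 10.2
  Term project 77 × 0.07 = 5.39
Sum = 79.65
Bonus assignment: 79.65 + 2 = 81.65
81.65 is ≥ 65.5 and < 84 → Proficient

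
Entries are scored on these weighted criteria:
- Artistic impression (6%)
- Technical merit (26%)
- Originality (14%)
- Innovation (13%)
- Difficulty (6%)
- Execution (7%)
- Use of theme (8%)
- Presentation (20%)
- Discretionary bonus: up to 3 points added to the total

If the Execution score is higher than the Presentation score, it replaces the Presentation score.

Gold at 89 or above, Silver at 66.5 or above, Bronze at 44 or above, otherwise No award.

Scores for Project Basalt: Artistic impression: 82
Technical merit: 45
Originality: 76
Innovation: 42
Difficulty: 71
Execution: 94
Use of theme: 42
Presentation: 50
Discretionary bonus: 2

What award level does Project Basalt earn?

Execution (94) > Presentation (50), so Presentation counts as 94.
Weighted total:
  Artistic impression 82 × 0.06 = 4.92
  Technical merit 45 × 0.26 = 11.7
  Originality 76 × 0.14 = 10.64
  Innovation 42 × 0.13 = 5.46
  Difficulty 71 × 0.06 = 4.26
  Execution 94 × 0.07 = 6.58
  Use of theme 42 × 0.08 = 3.36
  Presentation 94 × 0.2 = 18.8
Sum = 65.72
Discretionary bonus: 65.72 + 2 = 67.72
67.72 is ≥ 66.5 and < 89 → Silver

Silver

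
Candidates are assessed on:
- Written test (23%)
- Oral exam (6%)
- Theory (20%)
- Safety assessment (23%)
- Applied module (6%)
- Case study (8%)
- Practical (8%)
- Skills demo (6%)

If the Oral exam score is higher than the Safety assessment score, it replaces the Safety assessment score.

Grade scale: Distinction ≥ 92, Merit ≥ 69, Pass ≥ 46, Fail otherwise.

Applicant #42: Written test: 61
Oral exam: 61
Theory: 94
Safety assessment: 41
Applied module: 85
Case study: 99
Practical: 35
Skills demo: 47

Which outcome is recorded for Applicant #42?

Merit

Oral exam (61) > Safety assessment (41), so Safety assessment counts as 61.
Weighted total:
  Written test 61 × 0.23 = 14.03
  Oral exam 61 × 0.06 = 3.66
  Theory 94 × 0.2 = 18.8
  Safety assessment 61 × 0.23 = 14.03
  Applied module 85 × 0.06 = 5.1
  Case study 99 × 0.08 = 7.92
  Practical 35 × 0.08 = 2.8
  Skills demo 47 × 0.06 = 2.82
Sum = 69.16
69.16 is ≥ 69 and < 92 → Merit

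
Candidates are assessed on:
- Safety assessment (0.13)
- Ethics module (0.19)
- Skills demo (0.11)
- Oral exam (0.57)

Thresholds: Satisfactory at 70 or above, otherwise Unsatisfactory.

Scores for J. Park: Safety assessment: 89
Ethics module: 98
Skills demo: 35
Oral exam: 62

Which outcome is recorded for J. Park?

Unsatisfactory

Weighted total:
  Safety assessment 89 × 0.13 = 11.57
  Ethics module 98 × 0.19 = 18.62
  Skills demo 35 × 0.11 = 3.85
  Oral exam 62 × 0.57 = 35.34
Sum = 69.38
69.38 < 70 → Unsatisfactory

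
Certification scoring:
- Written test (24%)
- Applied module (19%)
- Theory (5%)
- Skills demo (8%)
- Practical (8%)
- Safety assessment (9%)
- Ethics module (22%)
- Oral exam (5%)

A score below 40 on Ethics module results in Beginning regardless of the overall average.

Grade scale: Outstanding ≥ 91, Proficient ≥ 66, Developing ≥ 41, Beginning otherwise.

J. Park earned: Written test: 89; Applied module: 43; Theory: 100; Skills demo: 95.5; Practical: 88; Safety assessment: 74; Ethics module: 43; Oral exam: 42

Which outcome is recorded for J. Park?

Proficient

Ethics module score 43 ≥ 40: minimum met.
Weighted total:
  Written test 89 × 0.24 = 21.36
  Applied module 43 × 0.19 = 8.17
  Theory 100 × 0.05 = 5
  Skills demo 95.5 × 0.08 = 7.64
  Practical 88 × 0.08 = 7.04
  Safety assessment 74 × 0.09 = 6.66
  Ethics module 43 × 0.22 = 9.46
  Oral exam 42 × 0.05 = 2.1
Sum = 67.43
67.43 is ≥ 66 and < 91 → Proficient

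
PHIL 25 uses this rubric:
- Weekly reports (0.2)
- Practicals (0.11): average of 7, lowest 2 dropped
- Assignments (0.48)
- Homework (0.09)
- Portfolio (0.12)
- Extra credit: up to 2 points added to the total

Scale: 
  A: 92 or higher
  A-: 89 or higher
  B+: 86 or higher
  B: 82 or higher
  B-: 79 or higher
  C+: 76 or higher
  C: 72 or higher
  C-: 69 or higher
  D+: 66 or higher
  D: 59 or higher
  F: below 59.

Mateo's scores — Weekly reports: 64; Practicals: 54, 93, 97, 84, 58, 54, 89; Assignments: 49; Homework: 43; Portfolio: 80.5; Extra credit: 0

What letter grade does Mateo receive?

D

Practicals: drop 54, 54 → average of remaining 5 = 421/5 = 84.2
Weighted total:
  Weekly reports 64 × 0.2 = 12.8
  Practicals 84.2 × 0.11 = 9.262
  Assignments 49 × 0.48 = 23.52
  Homework 43 × 0.09 = 3.87
  Portfolio 80.5 × 0.12 = 9.66
Sum = 59.112
Extra credit: 59.112 + 0 = 59.112
59.112 is ≥ 59 and < 66 → D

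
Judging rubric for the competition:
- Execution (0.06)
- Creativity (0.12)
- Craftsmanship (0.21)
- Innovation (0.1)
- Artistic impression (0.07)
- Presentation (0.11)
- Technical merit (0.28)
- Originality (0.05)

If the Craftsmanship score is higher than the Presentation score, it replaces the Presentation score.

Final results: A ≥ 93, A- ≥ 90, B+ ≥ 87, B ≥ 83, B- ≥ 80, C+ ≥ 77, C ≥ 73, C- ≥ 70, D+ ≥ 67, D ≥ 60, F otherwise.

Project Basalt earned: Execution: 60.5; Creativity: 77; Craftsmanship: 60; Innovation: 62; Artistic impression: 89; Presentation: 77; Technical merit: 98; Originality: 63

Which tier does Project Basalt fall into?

Craftsmanship (60) ≤ Presentation (77), so Presentation stays at 77.
Weighted total:
  Execution 60.5 × 0.06 = 3.63
  Creativity 77 × 0.12 = 9.24
  Craftsmanship 60 × 0.21 = 12.6
  Innovation 62 × 0.1 = 6.2
  Artistic impression 89 × 0.07 = 6.23
  Presentation 77 × 0.11 = 8.47
  Technical merit 98 × 0.28 = 27.44
  Originality 63 × 0.05 = 3.15
Sum = 76.96
76.96 is ≥ 73 and < 77 → C

C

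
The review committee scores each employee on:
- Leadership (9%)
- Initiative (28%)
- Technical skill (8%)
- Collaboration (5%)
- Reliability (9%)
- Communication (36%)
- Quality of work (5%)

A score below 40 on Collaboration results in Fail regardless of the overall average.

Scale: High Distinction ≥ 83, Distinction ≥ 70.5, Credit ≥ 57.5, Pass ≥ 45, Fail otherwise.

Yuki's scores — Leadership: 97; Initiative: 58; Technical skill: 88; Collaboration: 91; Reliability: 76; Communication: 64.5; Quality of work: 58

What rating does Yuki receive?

Collaboration score 91 ≥ 40: minimum met.
Weighted total:
  Leadership 97 × 0.09 = 8.73
  Initiative 58 × 0.28 = 16.24
  Technical skill 88 × 0.08 = 7.04
  Collaboration 91 × 0.05 = 4.55
  Reliability 76 × 0.09 = 6.84
  Communication 64.5 × 0.36 = 23.22
  Quality of work 58 × 0.05 = 2.9
Sum = 69.52
69.52 is ≥ 57.5 and < 70.5 → Credit

Credit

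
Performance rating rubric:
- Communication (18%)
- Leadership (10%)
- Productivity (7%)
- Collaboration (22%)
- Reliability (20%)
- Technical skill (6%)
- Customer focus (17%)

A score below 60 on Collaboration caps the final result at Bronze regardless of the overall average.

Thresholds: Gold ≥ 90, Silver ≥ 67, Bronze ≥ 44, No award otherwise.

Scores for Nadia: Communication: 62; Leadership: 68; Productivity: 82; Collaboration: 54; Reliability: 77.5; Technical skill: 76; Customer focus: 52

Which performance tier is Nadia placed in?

Bronze

Collaboration score 54 < 60: minimum not met.
Weighted total:
  Communication 62 × 0.18 = 11.16
  Leadership 68 × 0.1 = 6.8
  Productivity 82 × 0.07 = 5.74
  Collaboration 54 × 0.22 = 11.88
  Reliability 77.5 × 0.2 = 15.5
  Technical skill 76 × 0.06 = 4.56
  Customer focus 52 × 0.17 = 8.84
Sum = 64.48
64.48 would be Bronze; cap at Bronze applies → Bronze.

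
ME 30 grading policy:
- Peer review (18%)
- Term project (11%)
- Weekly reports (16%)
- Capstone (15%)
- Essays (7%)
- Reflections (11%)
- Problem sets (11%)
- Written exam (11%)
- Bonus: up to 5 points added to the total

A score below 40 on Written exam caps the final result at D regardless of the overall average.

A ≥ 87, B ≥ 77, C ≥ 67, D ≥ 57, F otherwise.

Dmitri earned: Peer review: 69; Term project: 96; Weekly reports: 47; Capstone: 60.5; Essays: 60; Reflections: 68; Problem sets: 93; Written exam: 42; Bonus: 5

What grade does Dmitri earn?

C

Written exam score 42 ≥ 40: minimum met.
Weighted total:
  Peer review 69 × 0.18 = 12.42
  Term project 96 × 0.11 = 10.56
  Weekly reports 47 × 0.16 = 7.52
  Capstone 60.5 × 0.15 = 9.075
  Essays 60 × 0.07 = 4.2
  Reflections 68 × 0.11 = 7.48
  Problem sets 93 × 0.11 = 10.23
  Written exam 42 × 0.11 = 4.62
Sum = 66.105
Bonus: 66.105 + 5 = 71.105
71.105 is ≥ 67 and < 77 → C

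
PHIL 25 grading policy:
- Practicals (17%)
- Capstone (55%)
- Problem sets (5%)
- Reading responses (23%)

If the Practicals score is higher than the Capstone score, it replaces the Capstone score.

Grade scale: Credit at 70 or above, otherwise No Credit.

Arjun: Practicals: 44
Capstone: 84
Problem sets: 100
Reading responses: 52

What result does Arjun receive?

Credit

Practicals (44) ≤ Capstone (84), so Capstone stays at 84.
Weighted total:
  Practicals 44 × 0.17 = 7.48
  Capstone 84 × 0.55 = 46.2
  Problem sets 100 × 0.05 = 5
  Reading responses 52 × 0.23 = 11.96
Sum = 70.64
70.64 ≥ 70 → Credit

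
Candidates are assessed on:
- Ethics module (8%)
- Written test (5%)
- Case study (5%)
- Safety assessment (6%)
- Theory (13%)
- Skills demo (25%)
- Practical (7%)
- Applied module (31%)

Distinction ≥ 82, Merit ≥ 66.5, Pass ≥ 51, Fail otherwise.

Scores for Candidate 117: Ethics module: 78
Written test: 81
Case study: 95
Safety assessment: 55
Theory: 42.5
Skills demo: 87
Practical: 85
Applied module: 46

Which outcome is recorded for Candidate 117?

Weighted total:
  Ethics module 78 × 0.08 = 6.24
  Written test 81 × 0.05 = 4.05
  Case study 95 × 0.05 = 4.75
  Safety assessment 55 × 0.06 = 3.3
  Theory 42.5 × 0.13 = 5.525
  Skills demo 87 × 0.25 = 21.75
  Practical 85 × 0.07 = 5.95
  Applied module 46 × 0.31 = 14.26
Sum = 65.825
65.825 is ≥ 51 and < 66.5 → Pass

Pass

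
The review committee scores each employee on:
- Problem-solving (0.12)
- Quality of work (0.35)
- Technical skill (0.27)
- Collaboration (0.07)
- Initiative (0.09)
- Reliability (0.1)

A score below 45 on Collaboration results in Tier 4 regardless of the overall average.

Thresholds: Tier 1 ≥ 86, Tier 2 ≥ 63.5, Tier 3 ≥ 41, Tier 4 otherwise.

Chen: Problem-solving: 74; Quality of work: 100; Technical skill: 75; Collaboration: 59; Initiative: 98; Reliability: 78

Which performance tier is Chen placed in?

Tier 2

Collaboration score 59 ≥ 45: minimum met.
Weighted total:
  Problem-solving 74 × 0.12 = 8.88
  Quality of work 100 × 0.35 = 35
  Technical skill 75 × 0.27 = 20.25
  Collaboration 59 × 0.07 = 4.13
  Initiative 98 × 0.09 = 8.82
  Reliability 78 × 0.1 = 7.8
Sum = 84.88
84.88 is ≥ 63.5 and < 86 → Tier 2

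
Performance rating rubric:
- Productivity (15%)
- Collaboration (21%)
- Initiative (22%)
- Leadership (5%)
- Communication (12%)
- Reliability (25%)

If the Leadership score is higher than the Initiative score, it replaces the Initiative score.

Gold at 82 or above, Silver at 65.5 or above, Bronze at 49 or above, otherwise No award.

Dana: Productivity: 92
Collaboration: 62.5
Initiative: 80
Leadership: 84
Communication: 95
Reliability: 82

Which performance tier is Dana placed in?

Silver

Leadership (84) > Initiative (80), so Initiative counts as 84.
Weighted total:
  Productivity 92 × 0.15 = 13.8
  Collaboration 62.5 × 0.21 = 13.125
  Initiative 84 × 0.22 = 18.48
  Leadership 84 × 0.05 = 4.2
  Communication 95 × 0.12 = 11.4
  Reliability 82 × 0.25 = 20.5
Sum = 81.505
81.505 is ≥ 65.5 and < 82 → Silver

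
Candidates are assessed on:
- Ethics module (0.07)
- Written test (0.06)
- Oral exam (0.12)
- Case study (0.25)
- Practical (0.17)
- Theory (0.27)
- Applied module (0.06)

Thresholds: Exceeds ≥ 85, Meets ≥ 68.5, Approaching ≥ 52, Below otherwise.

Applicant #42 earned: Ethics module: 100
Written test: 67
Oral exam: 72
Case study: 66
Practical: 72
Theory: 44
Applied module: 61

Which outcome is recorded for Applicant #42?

Approaching

Weighted total:
  Ethics module 100 × 0.07 = 7
  Written test 67 × 0.06 = 4.02
  Oral exam 72 × 0.12 = 8.64
  Case study 66 × 0.25 = 16.5
  Practical 72 × 0.17 = 12.24
  Theory 44 × 0.27 = 11.88
  Applied module 61 × 0.06 = 3.66
Sum = 63.94
63.94 is ≥ 52 and < 68.5 → Approaching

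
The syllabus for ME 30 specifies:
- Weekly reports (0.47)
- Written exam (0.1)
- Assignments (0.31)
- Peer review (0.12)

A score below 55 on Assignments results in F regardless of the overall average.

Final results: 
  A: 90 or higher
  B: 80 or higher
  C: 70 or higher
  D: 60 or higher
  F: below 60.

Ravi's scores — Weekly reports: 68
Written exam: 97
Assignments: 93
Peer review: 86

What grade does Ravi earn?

B

Assignments score 93 ≥ 55: minimum met.
Weighted total:
  Weekly reports 68 × 0.47 = 31.96
  Written exam 97 × 0.1 = 9.7
  Assignments 93 × 0.31 = 28.83
  Peer review 86 × 0.12 = 10.32
Sum = 80.81
80.81 is ≥ 80 and < 90 → B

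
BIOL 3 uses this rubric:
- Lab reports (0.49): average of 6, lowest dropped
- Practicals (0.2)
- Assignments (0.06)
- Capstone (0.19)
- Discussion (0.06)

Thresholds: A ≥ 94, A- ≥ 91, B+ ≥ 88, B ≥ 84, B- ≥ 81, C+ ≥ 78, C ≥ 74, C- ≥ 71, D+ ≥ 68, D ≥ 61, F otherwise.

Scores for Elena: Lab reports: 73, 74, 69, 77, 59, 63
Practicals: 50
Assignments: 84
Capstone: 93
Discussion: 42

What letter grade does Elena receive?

D+

Lab reports: drop 59 → average of remaining 5 = 356/5 = 71.2
Weighted total:
  Lab reports 71.2 × 0.49 = 34.888
  Practicals 50 × 0.2 = 10
  Assignments 84 × 0.06 = 5.04
  Capstone 93 × 0.19 = 17.67
  Discussion 42 × 0.06 = 2.52
Sum = 70.118
70.118 is ≥ 68 and < 71 → D+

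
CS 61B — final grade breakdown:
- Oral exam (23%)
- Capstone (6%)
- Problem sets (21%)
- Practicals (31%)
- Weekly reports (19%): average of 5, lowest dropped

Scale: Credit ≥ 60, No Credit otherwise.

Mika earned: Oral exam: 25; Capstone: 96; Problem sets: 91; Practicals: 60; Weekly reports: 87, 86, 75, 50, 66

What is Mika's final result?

Credit

Weekly reports: drop 50 → average of remaining 4 = 314/4 = 78.5
Weighted total:
  Oral exam 25 × 0.23 = 5.75
  Capstone 96 × 0.06 = 5.76
  Problem sets 91 × 0.21 = 19.11
  Practicals 60 × 0.31 = 18.6
  Weekly reports 78.5 × 0.19 = 14.915
Sum = 64.135
64.135 ≥ 60 → Credit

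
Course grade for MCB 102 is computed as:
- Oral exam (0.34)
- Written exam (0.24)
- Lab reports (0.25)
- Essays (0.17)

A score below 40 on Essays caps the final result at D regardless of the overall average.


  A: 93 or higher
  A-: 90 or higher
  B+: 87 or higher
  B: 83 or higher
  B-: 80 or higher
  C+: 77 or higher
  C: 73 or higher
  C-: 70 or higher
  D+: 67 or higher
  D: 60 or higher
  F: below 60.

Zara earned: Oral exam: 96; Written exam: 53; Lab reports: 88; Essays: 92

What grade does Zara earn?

Essays score 92 ≥ 40: minimum met.
Weighted total:
  Oral exam 96 × 0.34 = 32.64
  Written exam 53 × 0.24 = 12.72
  Lab reports 88 × 0.25 = 22
  Essays 92 × 0.17 = 15.64
Sum = 83
83 is ≥ 83 and < 87 → B

B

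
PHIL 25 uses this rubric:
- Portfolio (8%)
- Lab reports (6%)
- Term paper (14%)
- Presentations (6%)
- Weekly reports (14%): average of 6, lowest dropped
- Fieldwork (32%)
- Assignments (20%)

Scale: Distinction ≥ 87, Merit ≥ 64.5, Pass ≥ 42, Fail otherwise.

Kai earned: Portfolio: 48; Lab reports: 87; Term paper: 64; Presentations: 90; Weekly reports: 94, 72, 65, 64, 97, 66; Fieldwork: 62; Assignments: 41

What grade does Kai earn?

Pass

Weekly reports: drop 64 → average of remaining 5 = 394/5 = 78.8
Weighted total:
  Portfolio 48 × 0.08 = 3.84
  Lab reports 87 × 0.06 = 5.22
  Term paper 64 × 0.14 = 8.96
  Presentations 90 × 0.06 = 5.4
  Weekly reports 78.8 × 0.14 = 11.032
  Fieldwork 62 × 0.32 = 19.84
  Assignments 41 × 0.2 = 8.2
Sum = 62.492
62.492 is ≥ 42 and < 64.5 → Pass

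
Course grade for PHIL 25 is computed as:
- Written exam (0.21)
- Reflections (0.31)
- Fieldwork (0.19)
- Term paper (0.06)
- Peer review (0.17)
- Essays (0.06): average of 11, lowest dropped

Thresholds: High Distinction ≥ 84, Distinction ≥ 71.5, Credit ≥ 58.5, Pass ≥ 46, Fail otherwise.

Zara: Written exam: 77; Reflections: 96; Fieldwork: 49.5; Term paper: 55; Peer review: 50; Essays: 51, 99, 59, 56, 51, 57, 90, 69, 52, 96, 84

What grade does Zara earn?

Credit

Essays: drop 51 → average of remaining 10 = 713/10 = 71.3
Weighted total:
  Written exam 77 × 0.21 = 16.17
  Reflections 96 × 0.31 = 29.76
  Fieldwork 49.5 × 0.19 = 9.405
  Term paper 55 × 0.06 = 3.3
  Peer review 50 × 0.17 = 8.5
  Essays 71.3 × 0.06 = 4.278
Sum = 71.413
71.413 is ≥ 58.5 and < 71.5 → Credit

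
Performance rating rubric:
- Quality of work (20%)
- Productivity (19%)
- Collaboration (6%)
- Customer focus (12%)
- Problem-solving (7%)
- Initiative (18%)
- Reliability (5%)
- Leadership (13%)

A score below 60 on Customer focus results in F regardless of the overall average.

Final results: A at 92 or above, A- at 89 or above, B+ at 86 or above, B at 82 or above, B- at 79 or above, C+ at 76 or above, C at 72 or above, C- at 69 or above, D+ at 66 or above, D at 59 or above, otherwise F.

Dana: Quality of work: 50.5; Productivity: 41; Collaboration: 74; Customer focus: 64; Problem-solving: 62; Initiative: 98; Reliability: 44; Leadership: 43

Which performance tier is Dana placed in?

Customer focus score 64 ≥ 60: minimum met.
Weighted total:
  Quality of work 50.5 × 0.2 = 10.1
  Productivity 41 × 0.19 = 7.79
  Collaboration 74 × 0.06 = 4.44
  Customer focus 64 × 0.12 = 7.68
  Problem-solving 62 × 0.07 = 4.34
  Initiative 98 × 0.18 = 17.64
  Reliability 44 × 0.05 = 2.2
  Leadership 43 × 0.13 = 5.59
Sum = 59.78
59.78 is ≥ 59 and < 66 → D

D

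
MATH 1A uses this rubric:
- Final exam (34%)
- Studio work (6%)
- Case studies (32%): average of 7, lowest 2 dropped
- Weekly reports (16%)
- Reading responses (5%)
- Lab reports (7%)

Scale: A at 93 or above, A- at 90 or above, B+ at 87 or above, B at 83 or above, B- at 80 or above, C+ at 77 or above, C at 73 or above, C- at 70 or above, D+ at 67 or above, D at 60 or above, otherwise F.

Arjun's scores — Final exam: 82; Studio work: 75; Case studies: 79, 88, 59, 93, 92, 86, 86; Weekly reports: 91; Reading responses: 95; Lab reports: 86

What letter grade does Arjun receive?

B

Case studies: drop 59, 79 → average of remaining 5 = 445/5 = 89
Weighted total:
  Final exam 82 × 0.34 = 27.88
  Studio work 75 × 0.06 = 4.5
  Case studies 89 × 0.32 = 28.48
  Weekly reports 91 × 0.16 = 14.56
  Reading responses 95 × 0.05 = 4.75
  Lab reports 86 × 0.07 = 6.02
Sum = 86.19
86.19 is ≥ 83 and < 87 → B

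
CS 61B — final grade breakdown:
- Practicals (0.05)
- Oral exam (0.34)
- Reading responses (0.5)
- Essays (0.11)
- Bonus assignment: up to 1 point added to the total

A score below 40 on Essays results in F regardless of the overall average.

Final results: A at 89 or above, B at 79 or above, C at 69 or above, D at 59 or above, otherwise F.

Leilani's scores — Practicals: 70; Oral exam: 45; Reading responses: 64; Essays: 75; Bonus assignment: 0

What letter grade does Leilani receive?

D

Essays score 75 ≥ 40: minimum met.
Weighted total:
  Practicals 70 × 0.05 = 3.5
  Oral exam 45 × 0.34 = 15.3
  Reading responses 64 × 0.5 = 32
  Essays 75 × 0.11 = 8.25
Sum = 59.05
Bonus assignment: 59.05 + 0 = 59.05
59.05 is ≥ 59 and < 69 → D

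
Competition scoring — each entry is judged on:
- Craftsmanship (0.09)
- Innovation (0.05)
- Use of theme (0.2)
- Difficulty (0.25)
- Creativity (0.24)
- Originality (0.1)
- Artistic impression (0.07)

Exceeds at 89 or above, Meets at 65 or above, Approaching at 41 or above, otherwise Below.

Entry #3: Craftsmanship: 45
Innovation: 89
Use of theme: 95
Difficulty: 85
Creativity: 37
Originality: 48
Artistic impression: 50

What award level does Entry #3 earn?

Weighted total:
  Craftsmanship 45 × 0.09 = 4.05
  Innovation 89 × 0.05 = 4.45
  Use of theme 95 × 0.2 = 19
  Difficulty 85 × 0.25 = 21.25
  Creativity 37 × 0.24 = 8.88
  Originality 48 × 0.1 = 4.8
  Artistic impression 50 × 0.07 = 3.5
Sum = 65.93
65.93 is ≥ 65 and < 89 → Meets

Meets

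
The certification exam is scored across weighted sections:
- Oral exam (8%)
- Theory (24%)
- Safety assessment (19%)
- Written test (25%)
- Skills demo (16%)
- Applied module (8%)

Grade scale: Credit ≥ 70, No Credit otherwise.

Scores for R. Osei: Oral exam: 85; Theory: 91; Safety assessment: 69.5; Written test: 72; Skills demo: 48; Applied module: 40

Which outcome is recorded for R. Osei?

Credit

Weighted total:
  Oral exam 85 × 0.08 = 6.8
  Theory 91 × 0.24 = 21.84
  Safety assessment 69.5 × 0.19 = 13.205
  Written test 72 × 0.25 = 18
  Skills demo 48 × 0.16 = 7.68
  Applied module 40 × 0.08 = 3.2
Sum = 70.725
70.725 ≥ 70 → Credit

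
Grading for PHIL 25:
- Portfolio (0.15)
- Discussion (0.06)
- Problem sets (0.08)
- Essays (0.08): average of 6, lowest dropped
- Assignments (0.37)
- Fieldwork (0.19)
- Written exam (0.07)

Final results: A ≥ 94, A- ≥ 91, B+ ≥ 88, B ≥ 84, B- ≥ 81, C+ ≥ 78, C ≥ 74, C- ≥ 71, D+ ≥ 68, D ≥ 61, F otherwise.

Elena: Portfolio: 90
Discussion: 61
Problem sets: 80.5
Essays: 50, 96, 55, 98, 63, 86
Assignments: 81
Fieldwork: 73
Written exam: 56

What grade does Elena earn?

C

Essays: drop 50 → average of remaining 5 = 398/5 = 79.6
Weighted total:
  Portfolio 90 × 0.15 = 13.5
  Discussion 61 × 0.06 = 3.66
  Problem sets 80.5 × 0.08 = 6.44
  Essays 79.6 × 0.08 = 6.368
  Assignments 81 × 0.37 = 29.97
  Fieldwork 73 × 0.19 = 13.87
  Written exam 56 × 0.07 = 3.92
Sum = 77.728
77.728 is ≥ 74 and < 78 → C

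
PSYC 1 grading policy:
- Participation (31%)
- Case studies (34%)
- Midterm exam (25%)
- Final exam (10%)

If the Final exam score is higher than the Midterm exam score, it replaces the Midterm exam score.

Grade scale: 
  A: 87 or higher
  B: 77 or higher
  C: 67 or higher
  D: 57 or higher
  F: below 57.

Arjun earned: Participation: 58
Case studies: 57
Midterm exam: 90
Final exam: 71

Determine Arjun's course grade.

D

Final exam (71) ≤ Midterm exam (90), so Midterm exam stays at 90.
Weighted total:
  Participation 58 × 0.31 = 17.98
  Case studies 57 × 0.34 = 19.38
  Midterm exam 90 × 0.25 = 22.5
  Final exam 71 × 0.1 = 7.1
Sum = 66.96
66.96 is ≥ 57 and < 67 → D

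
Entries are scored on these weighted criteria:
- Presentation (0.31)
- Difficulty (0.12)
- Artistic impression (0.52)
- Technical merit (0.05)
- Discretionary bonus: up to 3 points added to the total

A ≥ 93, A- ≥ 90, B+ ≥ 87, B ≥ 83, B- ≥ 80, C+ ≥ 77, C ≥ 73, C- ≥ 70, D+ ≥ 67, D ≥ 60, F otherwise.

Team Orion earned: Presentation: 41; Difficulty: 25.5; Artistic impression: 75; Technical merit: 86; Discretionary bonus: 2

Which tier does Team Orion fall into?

Weighted total:
  Presentation 41 × 0.31 = 12.71
  Difficulty 25.5 × 0.12 = 3.06
  Artistic impression 75 × 0.52 = 39
  Technical merit 86 × 0.05 = 4.3
Sum = 59.07
Discretionary bonus: 59.07 + 2 = 61.07
61.07 is ≥ 60 and < 67 → D

D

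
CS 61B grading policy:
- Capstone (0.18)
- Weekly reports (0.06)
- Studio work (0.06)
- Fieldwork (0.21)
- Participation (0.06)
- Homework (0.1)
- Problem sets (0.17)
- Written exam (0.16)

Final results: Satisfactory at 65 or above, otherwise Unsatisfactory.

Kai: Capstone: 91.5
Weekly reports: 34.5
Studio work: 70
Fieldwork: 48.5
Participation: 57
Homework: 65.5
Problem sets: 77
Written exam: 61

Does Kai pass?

Weighted total:
  Capstone 91.5 × 0.18 = 16.47
  Weekly reports 34.5 × 0.06 = 2.07
  Studio work 70 × 0.06 = 4.2
  Fieldwork 48.5 × 0.21 = 10.185
  Participation 57 × 0.06 = 3.42
  Homework 65.5 × 0.1 = 6.55
  Problem sets 77 × 0.17 = 13.09
  Written exam 61 × 0.16 = 9.76
Sum = 65.745
65.745 ≥ 65 → Satisfactory

Satisfactory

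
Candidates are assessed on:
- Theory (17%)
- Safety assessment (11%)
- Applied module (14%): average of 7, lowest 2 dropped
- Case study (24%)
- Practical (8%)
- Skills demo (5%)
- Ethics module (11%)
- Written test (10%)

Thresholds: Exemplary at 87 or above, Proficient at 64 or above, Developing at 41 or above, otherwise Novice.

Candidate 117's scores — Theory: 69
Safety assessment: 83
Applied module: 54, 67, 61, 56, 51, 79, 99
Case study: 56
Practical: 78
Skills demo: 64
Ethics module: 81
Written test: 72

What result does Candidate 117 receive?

Applied module: drop 51, 54 → average of remaining 5 = 362/5 = 72.4
Weighted total:
  Theory 69 × 0.17 = 11.73
  Safety assessment 83 × 0.11 = 9.13
  Applied module 72.4 × 0.14 = 10.136
  Case study 56 × 0.24 = 13.44
  Practical 78 × 0.08 = 6.24
  Skills demo 64 × 0.05 = 3.2
  Ethics module 81 × 0.11 = 8.91
  Written test 72 × 0.1 = 7.2
Sum = 69.986
69.986 is ≥ 64 and < 87 → Proficient

Proficient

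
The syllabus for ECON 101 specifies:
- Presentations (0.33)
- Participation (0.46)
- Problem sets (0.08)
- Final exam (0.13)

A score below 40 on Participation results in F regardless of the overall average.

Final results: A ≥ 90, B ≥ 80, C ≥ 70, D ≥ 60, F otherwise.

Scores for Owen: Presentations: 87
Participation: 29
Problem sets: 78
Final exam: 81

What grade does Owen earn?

F

Participation score 29 < 40: minimum not met.
Weighted total:
  Presentations 87 × 0.33 = 28.71
  Participation 29 × 0.46 = 13.34
  Problem sets 78 × 0.08 = 6.24
  Final exam 81 × 0.13 = 10.53
Sum = 58.82
Because the Participation minimum was not met, the result is F.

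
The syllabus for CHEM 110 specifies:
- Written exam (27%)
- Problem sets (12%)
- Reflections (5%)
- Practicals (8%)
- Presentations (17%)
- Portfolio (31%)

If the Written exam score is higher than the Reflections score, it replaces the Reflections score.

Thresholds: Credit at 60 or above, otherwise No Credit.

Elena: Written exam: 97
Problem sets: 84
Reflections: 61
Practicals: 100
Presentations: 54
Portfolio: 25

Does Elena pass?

Credit

Written exam (97) > Reflections (61), so Reflections counts as 97.
Weighted total:
  Written exam 97 × 0.27 = 26.19
  Problem sets 84 × 0.12 = 10.08
  Reflections 97 × 0.05 = 4.85
  Practicals 100 × 0.08 = 8
  Presentations 54 × 0.17 = 9.18
  Portfolio 25 × 0.31 = 7.75
Sum = 66.05
66.05 ≥ 60 → Credit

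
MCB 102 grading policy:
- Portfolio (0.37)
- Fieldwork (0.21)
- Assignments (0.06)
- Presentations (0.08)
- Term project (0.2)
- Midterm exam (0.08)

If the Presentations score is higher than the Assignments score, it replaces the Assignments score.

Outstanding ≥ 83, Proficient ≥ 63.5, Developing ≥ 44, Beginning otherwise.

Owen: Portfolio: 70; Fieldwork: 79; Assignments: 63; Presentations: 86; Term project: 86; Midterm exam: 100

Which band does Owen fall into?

Proficient

Presentations (86) > Assignments (63), so Assignments counts as 86.
Weighted total:
  Portfolio 70 × 0.37 = 25.9
  Fieldwork 79 × 0.21 = 16.59
  Assignments 86 × 0.06 = 5.16
  Presentations 86 × 0.08 = 6.88
  Term project 86 × 0.2 = 17.2
  Midterm exam 100 × 0.08 = 8
Sum = 79.73
79.73 is ≥ 63.5 and < 83 → Proficient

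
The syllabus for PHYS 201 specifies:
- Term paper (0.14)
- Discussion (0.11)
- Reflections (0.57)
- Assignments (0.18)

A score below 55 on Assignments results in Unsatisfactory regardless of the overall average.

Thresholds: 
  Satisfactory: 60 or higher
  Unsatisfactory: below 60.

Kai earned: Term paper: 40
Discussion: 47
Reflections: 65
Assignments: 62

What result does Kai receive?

Assignments score 62 ≥ 55: minimum met.
Weighted total:
  Term paper 40 × 0.14 = 5.6
  Discussion 47 × 0.11 = 5.17
  Reflections 65 × 0.57 = 37.05
  Assignments 62 × 0.18 = 11.16
Sum = 58.98
58.98 < 60 → Unsatisfactory

Unsatisfactory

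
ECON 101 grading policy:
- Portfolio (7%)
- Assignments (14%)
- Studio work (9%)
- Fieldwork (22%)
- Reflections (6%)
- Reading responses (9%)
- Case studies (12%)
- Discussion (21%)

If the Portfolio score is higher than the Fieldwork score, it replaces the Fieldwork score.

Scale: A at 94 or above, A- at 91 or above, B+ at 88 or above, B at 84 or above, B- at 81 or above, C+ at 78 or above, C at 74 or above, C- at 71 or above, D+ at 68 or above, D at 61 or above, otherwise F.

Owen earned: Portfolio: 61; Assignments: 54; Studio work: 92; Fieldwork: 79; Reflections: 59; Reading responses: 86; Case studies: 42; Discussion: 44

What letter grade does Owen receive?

D

Portfolio (61) ≤ Fieldwork (79), so Fieldwork stays at 79.
Weighted total:
  Portfolio 61 × 0.07 = 4.27
  Assignments 54 × 0.14 = 7.56
  Studio work 92 × 0.09 = 8.28
  Fieldwork 79 × 0.22 = 17.38
  Reflections 59 × 0.06 = 3.54
  Reading responses 86 × 0.09 = 7.74
  Case studies 42 × 0.12 = 5.04
  Discussion 44 × 0.21 = 9.24
Sum = 63.05
63.05 is ≥ 61 and < 68 → D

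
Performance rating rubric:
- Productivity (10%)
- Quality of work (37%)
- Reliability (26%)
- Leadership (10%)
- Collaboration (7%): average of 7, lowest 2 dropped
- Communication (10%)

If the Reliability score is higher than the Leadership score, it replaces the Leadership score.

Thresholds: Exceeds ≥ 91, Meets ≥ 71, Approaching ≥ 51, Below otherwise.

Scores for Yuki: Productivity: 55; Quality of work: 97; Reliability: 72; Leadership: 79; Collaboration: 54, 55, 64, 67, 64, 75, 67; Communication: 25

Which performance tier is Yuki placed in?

Collaboration: drop 54, 55 → average of remaining 5 = 337/5 = 67.4
Reliability (72) ≤ Leadership (79), so Leadership stays at 79.
Weighted total:
  Productivity 55 × 0.1 = 5.5
  Quality of work 97 × 0.37 = 35.89
  Reliability 72 × 0.26 = 18.72
  Leadership 79 × 0.1 = 7.9
  Collaboration 67.4 × 0.07 = 4.718
  Communication 25 × 0.1 = 2.5
Sum = 75.228
75.228 is ≥ 71 and < 91 → Meets

Meets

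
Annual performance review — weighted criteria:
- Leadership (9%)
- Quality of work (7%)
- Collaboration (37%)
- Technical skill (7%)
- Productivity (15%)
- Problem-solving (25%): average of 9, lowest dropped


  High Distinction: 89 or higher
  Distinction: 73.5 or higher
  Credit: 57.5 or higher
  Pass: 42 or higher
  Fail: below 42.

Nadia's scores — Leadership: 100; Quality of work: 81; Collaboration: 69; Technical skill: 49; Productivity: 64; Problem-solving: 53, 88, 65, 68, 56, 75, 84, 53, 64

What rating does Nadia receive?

Problem-solving: drop 53 → average of remaining 8 = 553/8 = 69.125
Weighted total:
  Leadership 100 × 0.09 = 9
  Quality of work 81 × 0.07 = 5.67
  Collaboration 69 × 0.37 = 25.53
  Technical skill 49 × 0.07 = 3.43
  Productivity 64 × 0.15 = 9.6
  Problem-solving 69.125 × 0.25 = 17.28125
Sum = 70.51125
70.51125 is ≥ 57.5 and < 73.5 → Credit

Credit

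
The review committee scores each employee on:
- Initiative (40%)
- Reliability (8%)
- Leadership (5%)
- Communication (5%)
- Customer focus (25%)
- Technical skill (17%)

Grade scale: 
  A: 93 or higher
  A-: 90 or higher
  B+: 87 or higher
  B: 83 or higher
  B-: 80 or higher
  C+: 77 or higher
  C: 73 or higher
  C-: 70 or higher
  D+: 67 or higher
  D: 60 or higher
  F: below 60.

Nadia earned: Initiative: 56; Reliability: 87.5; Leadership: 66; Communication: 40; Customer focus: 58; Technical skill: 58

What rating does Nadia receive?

F

Weighted total:
  Initiative 56 × 0.4 = 22.4
  Reliability 87.5 × 0.08 = 7
  Leadership 66 × 0.05 = 3.3
  Communication 40 × 0.05 = 2
  Customer focus 58 × 0.25 = 14.5
  Technical skill 58 × 0.17 = 9.86
Sum = 59.06
59.06 < 60 → F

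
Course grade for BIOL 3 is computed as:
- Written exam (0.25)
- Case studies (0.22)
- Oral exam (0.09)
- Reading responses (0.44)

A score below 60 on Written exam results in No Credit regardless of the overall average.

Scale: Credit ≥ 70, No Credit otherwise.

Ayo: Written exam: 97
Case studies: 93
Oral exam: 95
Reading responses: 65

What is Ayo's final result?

Written exam score 97 ≥ 60: minimum met.
Weighted total:
  Written exam 97 × 0.25 = 24.25
  Case studies 93 × 0.22 = 20.46
  Oral exam 95 × 0.09 = 8.55
  Reading responses 65 × 0.44 = 28.6
Sum = 81.86
81.86 ≥ 70 → Credit

Credit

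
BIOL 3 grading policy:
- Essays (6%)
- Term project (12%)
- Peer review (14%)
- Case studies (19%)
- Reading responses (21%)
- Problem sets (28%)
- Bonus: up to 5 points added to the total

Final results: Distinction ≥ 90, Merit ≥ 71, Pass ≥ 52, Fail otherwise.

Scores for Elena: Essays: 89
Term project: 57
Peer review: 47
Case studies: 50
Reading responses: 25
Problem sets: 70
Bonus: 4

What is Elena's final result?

Pass

Weighted total:
  Essays 89 × 0.06 = 5.34
  Term project 57 × 0.12 = 6.84
  Peer review 47 × 0.14 = 6.58
  Case studies 50 × 0.19 = 9.5
  Reading responses 25 × 0.21 = 5.25
  Problem sets 70 × 0.28 = 19.6
Sum = 53.11
Bonus: 53.11 + 4 = 57.11
57.11 is ≥ 52 and < 71 → Pass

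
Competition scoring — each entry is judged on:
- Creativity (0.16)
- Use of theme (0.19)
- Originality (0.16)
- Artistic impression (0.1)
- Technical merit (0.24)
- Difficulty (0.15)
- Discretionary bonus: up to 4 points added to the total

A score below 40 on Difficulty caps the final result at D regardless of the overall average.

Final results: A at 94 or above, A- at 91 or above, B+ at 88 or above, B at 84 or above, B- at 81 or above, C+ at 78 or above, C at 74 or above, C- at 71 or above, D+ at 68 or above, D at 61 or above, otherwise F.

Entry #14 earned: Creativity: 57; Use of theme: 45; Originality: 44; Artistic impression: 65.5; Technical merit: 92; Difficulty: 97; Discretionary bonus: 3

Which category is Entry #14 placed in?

D+

Difficulty score 97 ≥ 40: minimum met.
Weighted total:
  Creativity 57 × 0.16 = 9.12
  Use of theme 45 × 0.19 = 8.55
  Originality 44 × 0.16 = 7.04
  Artistic impression 65.5 × 0.1 = 6.55
  Technical merit 92 × 0.24 = 22.08
  Difficulty 97 × 0.15 = 14.55
Sum = 67.89
Discretionary bonus: 67.89 + 3 = 70.89
70.89 is ≥ 68 and < 71 → D+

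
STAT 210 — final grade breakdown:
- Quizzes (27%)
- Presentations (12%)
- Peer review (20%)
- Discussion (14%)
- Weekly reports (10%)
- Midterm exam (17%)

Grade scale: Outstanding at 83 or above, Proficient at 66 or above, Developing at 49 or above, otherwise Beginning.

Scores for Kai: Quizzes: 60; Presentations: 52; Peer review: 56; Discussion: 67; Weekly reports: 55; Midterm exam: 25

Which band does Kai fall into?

Developing

Weighted total:
  Quizzes 60 × 0.27 = 16.2
  Presentations 52 × 0.12 = 6.24
  Peer review 56 × 0.2 = 11.2
  Discussion 67 × 0.14 = 9.38
  Weekly reports 55 × 0.1 = 5.5
  Midterm exam 25 × 0.17 = 4.25
Sum = 52.77
52.77 is ≥ 49 and < 66 → Developing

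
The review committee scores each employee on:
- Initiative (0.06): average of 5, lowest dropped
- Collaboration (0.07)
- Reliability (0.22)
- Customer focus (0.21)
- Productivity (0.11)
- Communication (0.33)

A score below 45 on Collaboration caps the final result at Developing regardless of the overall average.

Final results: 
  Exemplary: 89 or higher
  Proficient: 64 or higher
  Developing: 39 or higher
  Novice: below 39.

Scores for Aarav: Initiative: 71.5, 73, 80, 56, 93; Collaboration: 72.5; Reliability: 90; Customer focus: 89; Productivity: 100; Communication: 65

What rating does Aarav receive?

Initiative: drop 56 → average of remaining 4 = 317.5/4 = 79.375
Collaboration score 72.5 ≥ 45: minimum met.
Weighted total:
  Initiative 79.375 × 0.06 = 4.7625
  Collaboration 72.5 × 0.07 = 5.075
  Reliability 90 × 0.22 = 19.8
  Customer focus 89 × 0.21 = 18.69
  Productivity 100 × 0.11 = 11
  Communication 65 × 0.33 = 21.45
Sum = 80.7775
80.7775 is ≥ 64 and < 89 → Proficient

Proficient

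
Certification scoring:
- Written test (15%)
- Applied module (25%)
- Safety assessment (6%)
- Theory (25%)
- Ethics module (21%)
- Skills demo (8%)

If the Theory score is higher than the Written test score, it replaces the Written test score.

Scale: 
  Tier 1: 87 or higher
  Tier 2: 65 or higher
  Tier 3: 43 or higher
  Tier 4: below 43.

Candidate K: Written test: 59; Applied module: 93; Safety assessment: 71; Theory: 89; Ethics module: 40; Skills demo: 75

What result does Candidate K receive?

Theory (89) > Written test (59), so Written test counts as 89.
Weighted total:
  Written test 89 × 0.15 = 13.35
  Applied module 93 × 0.25 = 23.25
  Safety assessment 71 × 0.06 = 4.26
  Theory 89 × 0.25 = 22.25
  Ethics module 40 × 0.21 = 8.4
  Skills demo 75 × 0.08 = 6
Sum = 77.51
77.51 is ≥ 65 and < 87 → Tier 2

Tier 2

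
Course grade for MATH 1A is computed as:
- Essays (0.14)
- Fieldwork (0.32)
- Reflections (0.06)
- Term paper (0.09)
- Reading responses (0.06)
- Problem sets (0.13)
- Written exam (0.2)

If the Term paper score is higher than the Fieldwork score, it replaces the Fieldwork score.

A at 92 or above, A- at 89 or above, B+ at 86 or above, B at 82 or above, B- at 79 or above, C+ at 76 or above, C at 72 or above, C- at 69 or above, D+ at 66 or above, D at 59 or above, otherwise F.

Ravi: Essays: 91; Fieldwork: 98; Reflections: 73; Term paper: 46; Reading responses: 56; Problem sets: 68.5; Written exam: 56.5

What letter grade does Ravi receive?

C+

Term paper (46) ≤ Fieldwork (98), so Fieldwork stays at 98.
Weighted total:
  Essays 91 × 0.14 = 12.74
  Fieldwork 98 × 0.32 = 31.36
  Reflections 73 × 0.06 = 4.38
  Term paper 46 × 0.09 = 4.14
  Reading responses 56 × 0.06 = 3.36
  Problem sets 68.5 × 0.13 = 8.905
  Written exam 56.5 × 0.2 = 11.3
Sum = 76.185
76.185 is ≥ 76 and < 79 → C+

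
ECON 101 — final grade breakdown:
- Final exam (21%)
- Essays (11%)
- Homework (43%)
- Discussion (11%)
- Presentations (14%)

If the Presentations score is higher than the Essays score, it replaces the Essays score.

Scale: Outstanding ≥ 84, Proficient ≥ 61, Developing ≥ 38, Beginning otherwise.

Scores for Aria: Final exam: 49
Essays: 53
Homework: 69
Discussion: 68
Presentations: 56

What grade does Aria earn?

Proficient

Presentations (56) > Essays (53), so Essays counts as 56.
Weighted total:
  Final exam 49 × 0.21 = 10.29
  Essays 56 × 0.11 = 6.16
  Homework 69 × 0.43 = 29.67
  Discussion 68 × 0.11 = 7.48
  Presentations 56 × 0.14 = 7.84
Sum = 61.44
61.44 is ≥ 61 and < 84 → Proficient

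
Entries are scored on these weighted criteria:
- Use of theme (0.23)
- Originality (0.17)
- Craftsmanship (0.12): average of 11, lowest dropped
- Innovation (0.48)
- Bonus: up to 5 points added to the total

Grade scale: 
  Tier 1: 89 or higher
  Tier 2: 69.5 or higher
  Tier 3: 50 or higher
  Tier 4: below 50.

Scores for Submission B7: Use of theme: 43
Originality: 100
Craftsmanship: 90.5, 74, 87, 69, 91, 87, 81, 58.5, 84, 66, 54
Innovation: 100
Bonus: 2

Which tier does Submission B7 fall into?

Craftsmanship: drop 54 → average of remaining 10 = 788/10 = 78.8
Weighted total:
  Use of theme 43 × 0.23 = 9.89
  Originality 100 × 0.17 = 17
  Craftsmanship 78.8 × 0.12 = 9.456
  Innovation 100 × 0.48 = 48
Sum = 84.346
Bonus: 84.346 + 2 = 86.346
86.346 is ≥ 69.5 and < 89 → Tier 2

Tier 2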